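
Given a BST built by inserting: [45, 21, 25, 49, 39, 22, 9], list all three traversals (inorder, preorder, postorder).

Tree insertion order: [45, 21, 25, 49, 39, 22, 9]
Tree (level-order array): [45, 21, 49, 9, 25, None, None, None, None, 22, 39]
Inorder (L, root, R): [9, 21, 22, 25, 39, 45, 49]
Preorder (root, L, R): [45, 21, 9, 25, 22, 39, 49]
Postorder (L, R, root): [9, 22, 39, 25, 21, 49, 45]


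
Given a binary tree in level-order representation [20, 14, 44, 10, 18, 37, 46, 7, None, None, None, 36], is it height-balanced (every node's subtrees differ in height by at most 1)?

Tree (level-order array): [20, 14, 44, 10, 18, 37, 46, 7, None, None, None, 36]
Definition: a tree is height-balanced if, at every node, |h(left) - h(right)| <= 1 (empty subtree has height -1).
Bottom-up per-node check:
  node 7: h_left=-1, h_right=-1, diff=0 [OK], height=0
  node 10: h_left=0, h_right=-1, diff=1 [OK], height=1
  node 18: h_left=-1, h_right=-1, diff=0 [OK], height=0
  node 14: h_left=1, h_right=0, diff=1 [OK], height=2
  node 36: h_left=-1, h_right=-1, diff=0 [OK], height=0
  node 37: h_left=0, h_right=-1, diff=1 [OK], height=1
  node 46: h_left=-1, h_right=-1, diff=0 [OK], height=0
  node 44: h_left=1, h_right=0, diff=1 [OK], height=2
  node 20: h_left=2, h_right=2, diff=0 [OK], height=3
All nodes satisfy the balance condition.
Result: Balanced


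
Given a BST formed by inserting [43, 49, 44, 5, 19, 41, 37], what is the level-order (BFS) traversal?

Tree insertion order: [43, 49, 44, 5, 19, 41, 37]
Tree (level-order array): [43, 5, 49, None, 19, 44, None, None, 41, None, None, 37]
BFS from the root, enqueuing left then right child of each popped node:
  queue [43] -> pop 43, enqueue [5, 49], visited so far: [43]
  queue [5, 49] -> pop 5, enqueue [19], visited so far: [43, 5]
  queue [49, 19] -> pop 49, enqueue [44], visited so far: [43, 5, 49]
  queue [19, 44] -> pop 19, enqueue [41], visited so far: [43, 5, 49, 19]
  queue [44, 41] -> pop 44, enqueue [none], visited so far: [43, 5, 49, 19, 44]
  queue [41] -> pop 41, enqueue [37], visited so far: [43, 5, 49, 19, 44, 41]
  queue [37] -> pop 37, enqueue [none], visited so far: [43, 5, 49, 19, 44, 41, 37]
Result: [43, 5, 49, 19, 44, 41, 37]


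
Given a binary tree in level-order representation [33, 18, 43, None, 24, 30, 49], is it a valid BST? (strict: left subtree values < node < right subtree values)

Level-order array: [33, 18, 43, None, 24, 30, 49]
Validate using subtree bounds (lo, hi): at each node, require lo < value < hi,
then recurse left with hi=value and right with lo=value.
Preorder trace (stopping at first violation):
  at node 33 with bounds (-inf, +inf): OK
  at node 18 with bounds (-inf, 33): OK
  at node 24 with bounds (18, 33): OK
  at node 43 with bounds (33, +inf): OK
  at node 30 with bounds (33, 43): VIOLATION
Node 30 violates its bound: not (33 < 30 < 43).
Result: Not a valid BST


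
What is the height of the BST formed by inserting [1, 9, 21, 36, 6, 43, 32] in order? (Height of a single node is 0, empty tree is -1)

Insertion order: [1, 9, 21, 36, 6, 43, 32]
Tree (level-order array): [1, None, 9, 6, 21, None, None, None, 36, 32, 43]
Compute height bottom-up (empty subtree = -1):
  height(6) = 1 + max(-1, -1) = 0
  height(32) = 1 + max(-1, -1) = 0
  height(43) = 1 + max(-1, -1) = 0
  height(36) = 1 + max(0, 0) = 1
  height(21) = 1 + max(-1, 1) = 2
  height(9) = 1 + max(0, 2) = 3
  height(1) = 1 + max(-1, 3) = 4
Height = 4


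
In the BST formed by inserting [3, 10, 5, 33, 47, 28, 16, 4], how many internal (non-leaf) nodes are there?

Tree built from: [3, 10, 5, 33, 47, 28, 16, 4]
Tree (level-order array): [3, None, 10, 5, 33, 4, None, 28, 47, None, None, 16]
Rule: An internal node has at least one child.
Per-node child counts:
  node 3: 1 child(ren)
  node 10: 2 child(ren)
  node 5: 1 child(ren)
  node 4: 0 child(ren)
  node 33: 2 child(ren)
  node 28: 1 child(ren)
  node 16: 0 child(ren)
  node 47: 0 child(ren)
Matching nodes: [3, 10, 5, 33, 28]
Count of internal (non-leaf) nodes: 5


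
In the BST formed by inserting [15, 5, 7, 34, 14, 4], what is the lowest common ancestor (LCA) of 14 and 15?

Tree insertion order: [15, 5, 7, 34, 14, 4]
Tree (level-order array): [15, 5, 34, 4, 7, None, None, None, None, None, 14]
In a BST, the LCA of p=14, q=15 is the first node v on the
root-to-leaf path with p <= v <= q (go left if both < v, right if both > v).
Walk from root:
  at 15: 14 <= 15 <= 15, this is the LCA
LCA = 15


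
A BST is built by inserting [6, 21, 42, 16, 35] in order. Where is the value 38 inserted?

Starting tree (level order): [6, None, 21, 16, 42, None, None, 35]
Insertion path: 6 -> 21 -> 42 -> 35
Result: insert 38 as right child of 35
Final tree (level order): [6, None, 21, 16, 42, None, None, 35, None, None, 38]


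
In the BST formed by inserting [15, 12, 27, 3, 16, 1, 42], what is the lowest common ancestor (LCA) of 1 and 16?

Tree insertion order: [15, 12, 27, 3, 16, 1, 42]
Tree (level-order array): [15, 12, 27, 3, None, 16, 42, 1]
In a BST, the LCA of p=1, q=16 is the first node v on the
root-to-leaf path with p <= v <= q (go left if both < v, right if both > v).
Walk from root:
  at 15: 1 <= 15 <= 16, this is the LCA
LCA = 15


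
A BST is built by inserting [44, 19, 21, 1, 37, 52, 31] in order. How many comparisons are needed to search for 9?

Search path for 9: 44 -> 19 -> 1
Found: False
Comparisons: 3


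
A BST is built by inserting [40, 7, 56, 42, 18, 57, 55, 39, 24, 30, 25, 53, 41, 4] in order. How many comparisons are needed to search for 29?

Search path for 29: 40 -> 7 -> 18 -> 39 -> 24 -> 30 -> 25
Found: False
Comparisons: 7


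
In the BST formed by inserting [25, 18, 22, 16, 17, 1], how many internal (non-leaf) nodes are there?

Tree built from: [25, 18, 22, 16, 17, 1]
Tree (level-order array): [25, 18, None, 16, 22, 1, 17]
Rule: An internal node has at least one child.
Per-node child counts:
  node 25: 1 child(ren)
  node 18: 2 child(ren)
  node 16: 2 child(ren)
  node 1: 0 child(ren)
  node 17: 0 child(ren)
  node 22: 0 child(ren)
Matching nodes: [25, 18, 16]
Count of internal (non-leaf) nodes: 3


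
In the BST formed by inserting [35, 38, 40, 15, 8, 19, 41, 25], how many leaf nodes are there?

Tree built from: [35, 38, 40, 15, 8, 19, 41, 25]
Tree (level-order array): [35, 15, 38, 8, 19, None, 40, None, None, None, 25, None, 41]
Rule: A leaf has 0 children.
Per-node child counts:
  node 35: 2 child(ren)
  node 15: 2 child(ren)
  node 8: 0 child(ren)
  node 19: 1 child(ren)
  node 25: 0 child(ren)
  node 38: 1 child(ren)
  node 40: 1 child(ren)
  node 41: 0 child(ren)
Matching nodes: [8, 25, 41]
Count of leaf nodes: 3


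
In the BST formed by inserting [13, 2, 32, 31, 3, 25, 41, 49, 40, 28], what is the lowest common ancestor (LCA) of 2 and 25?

Tree insertion order: [13, 2, 32, 31, 3, 25, 41, 49, 40, 28]
Tree (level-order array): [13, 2, 32, None, 3, 31, 41, None, None, 25, None, 40, 49, None, 28]
In a BST, the LCA of p=2, q=25 is the first node v on the
root-to-leaf path with p <= v <= q (go left if both < v, right if both > v).
Walk from root:
  at 13: 2 <= 13 <= 25, this is the LCA
LCA = 13


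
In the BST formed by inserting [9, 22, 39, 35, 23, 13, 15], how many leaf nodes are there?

Tree built from: [9, 22, 39, 35, 23, 13, 15]
Tree (level-order array): [9, None, 22, 13, 39, None, 15, 35, None, None, None, 23]
Rule: A leaf has 0 children.
Per-node child counts:
  node 9: 1 child(ren)
  node 22: 2 child(ren)
  node 13: 1 child(ren)
  node 15: 0 child(ren)
  node 39: 1 child(ren)
  node 35: 1 child(ren)
  node 23: 0 child(ren)
Matching nodes: [15, 23]
Count of leaf nodes: 2


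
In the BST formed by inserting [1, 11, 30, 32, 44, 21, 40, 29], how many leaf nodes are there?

Tree built from: [1, 11, 30, 32, 44, 21, 40, 29]
Tree (level-order array): [1, None, 11, None, 30, 21, 32, None, 29, None, 44, None, None, 40]
Rule: A leaf has 0 children.
Per-node child counts:
  node 1: 1 child(ren)
  node 11: 1 child(ren)
  node 30: 2 child(ren)
  node 21: 1 child(ren)
  node 29: 0 child(ren)
  node 32: 1 child(ren)
  node 44: 1 child(ren)
  node 40: 0 child(ren)
Matching nodes: [29, 40]
Count of leaf nodes: 2


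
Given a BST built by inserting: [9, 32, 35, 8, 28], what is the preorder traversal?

Tree insertion order: [9, 32, 35, 8, 28]
Tree (level-order array): [9, 8, 32, None, None, 28, 35]
Preorder traversal: [9, 8, 32, 28, 35]


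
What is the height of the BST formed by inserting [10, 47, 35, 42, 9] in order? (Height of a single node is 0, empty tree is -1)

Insertion order: [10, 47, 35, 42, 9]
Tree (level-order array): [10, 9, 47, None, None, 35, None, None, 42]
Compute height bottom-up (empty subtree = -1):
  height(9) = 1 + max(-1, -1) = 0
  height(42) = 1 + max(-1, -1) = 0
  height(35) = 1 + max(-1, 0) = 1
  height(47) = 1 + max(1, -1) = 2
  height(10) = 1 + max(0, 2) = 3
Height = 3


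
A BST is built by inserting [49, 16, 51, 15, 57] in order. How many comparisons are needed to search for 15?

Search path for 15: 49 -> 16 -> 15
Found: True
Comparisons: 3


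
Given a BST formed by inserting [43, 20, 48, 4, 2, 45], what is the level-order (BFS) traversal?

Tree insertion order: [43, 20, 48, 4, 2, 45]
Tree (level-order array): [43, 20, 48, 4, None, 45, None, 2]
BFS from the root, enqueuing left then right child of each popped node:
  queue [43] -> pop 43, enqueue [20, 48], visited so far: [43]
  queue [20, 48] -> pop 20, enqueue [4], visited so far: [43, 20]
  queue [48, 4] -> pop 48, enqueue [45], visited so far: [43, 20, 48]
  queue [4, 45] -> pop 4, enqueue [2], visited so far: [43, 20, 48, 4]
  queue [45, 2] -> pop 45, enqueue [none], visited so far: [43, 20, 48, 4, 45]
  queue [2] -> pop 2, enqueue [none], visited so far: [43, 20, 48, 4, 45, 2]
Result: [43, 20, 48, 4, 45, 2]


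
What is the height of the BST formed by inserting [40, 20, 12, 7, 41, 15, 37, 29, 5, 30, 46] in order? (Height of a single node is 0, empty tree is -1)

Insertion order: [40, 20, 12, 7, 41, 15, 37, 29, 5, 30, 46]
Tree (level-order array): [40, 20, 41, 12, 37, None, 46, 7, 15, 29, None, None, None, 5, None, None, None, None, 30]
Compute height bottom-up (empty subtree = -1):
  height(5) = 1 + max(-1, -1) = 0
  height(7) = 1 + max(0, -1) = 1
  height(15) = 1 + max(-1, -1) = 0
  height(12) = 1 + max(1, 0) = 2
  height(30) = 1 + max(-1, -1) = 0
  height(29) = 1 + max(-1, 0) = 1
  height(37) = 1 + max(1, -1) = 2
  height(20) = 1 + max(2, 2) = 3
  height(46) = 1 + max(-1, -1) = 0
  height(41) = 1 + max(-1, 0) = 1
  height(40) = 1 + max(3, 1) = 4
Height = 4


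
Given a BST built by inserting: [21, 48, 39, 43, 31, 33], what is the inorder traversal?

Tree insertion order: [21, 48, 39, 43, 31, 33]
Tree (level-order array): [21, None, 48, 39, None, 31, 43, None, 33]
Inorder traversal: [21, 31, 33, 39, 43, 48]


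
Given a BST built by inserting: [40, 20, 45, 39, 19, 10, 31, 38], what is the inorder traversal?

Tree insertion order: [40, 20, 45, 39, 19, 10, 31, 38]
Tree (level-order array): [40, 20, 45, 19, 39, None, None, 10, None, 31, None, None, None, None, 38]
Inorder traversal: [10, 19, 20, 31, 38, 39, 40, 45]


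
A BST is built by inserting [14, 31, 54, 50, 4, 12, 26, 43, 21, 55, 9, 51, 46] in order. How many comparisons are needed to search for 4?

Search path for 4: 14 -> 4
Found: True
Comparisons: 2


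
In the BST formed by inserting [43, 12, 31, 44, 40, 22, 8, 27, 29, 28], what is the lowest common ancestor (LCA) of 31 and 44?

Tree insertion order: [43, 12, 31, 44, 40, 22, 8, 27, 29, 28]
Tree (level-order array): [43, 12, 44, 8, 31, None, None, None, None, 22, 40, None, 27, None, None, None, 29, 28]
In a BST, the LCA of p=31, q=44 is the first node v on the
root-to-leaf path with p <= v <= q (go left if both < v, right if both > v).
Walk from root:
  at 43: 31 <= 43 <= 44, this is the LCA
LCA = 43


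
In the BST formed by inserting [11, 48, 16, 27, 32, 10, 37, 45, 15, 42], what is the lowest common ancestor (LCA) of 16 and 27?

Tree insertion order: [11, 48, 16, 27, 32, 10, 37, 45, 15, 42]
Tree (level-order array): [11, 10, 48, None, None, 16, None, 15, 27, None, None, None, 32, None, 37, None, 45, 42]
In a BST, the LCA of p=16, q=27 is the first node v on the
root-to-leaf path with p <= v <= q (go left if both < v, right if both > v).
Walk from root:
  at 11: both 16 and 27 > 11, go right
  at 48: both 16 and 27 < 48, go left
  at 16: 16 <= 16 <= 27, this is the LCA
LCA = 16


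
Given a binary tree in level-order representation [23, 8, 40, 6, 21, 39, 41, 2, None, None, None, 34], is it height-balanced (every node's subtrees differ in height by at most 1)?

Tree (level-order array): [23, 8, 40, 6, 21, 39, 41, 2, None, None, None, 34]
Definition: a tree is height-balanced if, at every node, |h(left) - h(right)| <= 1 (empty subtree has height -1).
Bottom-up per-node check:
  node 2: h_left=-1, h_right=-1, diff=0 [OK], height=0
  node 6: h_left=0, h_right=-1, diff=1 [OK], height=1
  node 21: h_left=-1, h_right=-1, diff=0 [OK], height=0
  node 8: h_left=1, h_right=0, diff=1 [OK], height=2
  node 34: h_left=-1, h_right=-1, diff=0 [OK], height=0
  node 39: h_left=0, h_right=-1, diff=1 [OK], height=1
  node 41: h_left=-1, h_right=-1, diff=0 [OK], height=0
  node 40: h_left=1, h_right=0, diff=1 [OK], height=2
  node 23: h_left=2, h_right=2, diff=0 [OK], height=3
All nodes satisfy the balance condition.
Result: Balanced


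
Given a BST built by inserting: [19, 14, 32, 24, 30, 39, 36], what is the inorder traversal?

Tree insertion order: [19, 14, 32, 24, 30, 39, 36]
Tree (level-order array): [19, 14, 32, None, None, 24, 39, None, 30, 36]
Inorder traversal: [14, 19, 24, 30, 32, 36, 39]


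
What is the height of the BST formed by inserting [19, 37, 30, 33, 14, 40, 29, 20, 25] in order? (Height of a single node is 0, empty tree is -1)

Insertion order: [19, 37, 30, 33, 14, 40, 29, 20, 25]
Tree (level-order array): [19, 14, 37, None, None, 30, 40, 29, 33, None, None, 20, None, None, None, None, 25]
Compute height bottom-up (empty subtree = -1):
  height(14) = 1 + max(-1, -1) = 0
  height(25) = 1 + max(-1, -1) = 0
  height(20) = 1 + max(-1, 0) = 1
  height(29) = 1 + max(1, -1) = 2
  height(33) = 1 + max(-1, -1) = 0
  height(30) = 1 + max(2, 0) = 3
  height(40) = 1 + max(-1, -1) = 0
  height(37) = 1 + max(3, 0) = 4
  height(19) = 1 + max(0, 4) = 5
Height = 5


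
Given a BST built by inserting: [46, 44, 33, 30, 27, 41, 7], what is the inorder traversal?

Tree insertion order: [46, 44, 33, 30, 27, 41, 7]
Tree (level-order array): [46, 44, None, 33, None, 30, 41, 27, None, None, None, 7]
Inorder traversal: [7, 27, 30, 33, 41, 44, 46]


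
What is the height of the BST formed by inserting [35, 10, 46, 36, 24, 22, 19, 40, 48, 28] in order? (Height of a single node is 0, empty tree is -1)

Insertion order: [35, 10, 46, 36, 24, 22, 19, 40, 48, 28]
Tree (level-order array): [35, 10, 46, None, 24, 36, 48, 22, 28, None, 40, None, None, 19]
Compute height bottom-up (empty subtree = -1):
  height(19) = 1 + max(-1, -1) = 0
  height(22) = 1 + max(0, -1) = 1
  height(28) = 1 + max(-1, -1) = 0
  height(24) = 1 + max(1, 0) = 2
  height(10) = 1 + max(-1, 2) = 3
  height(40) = 1 + max(-1, -1) = 0
  height(36) = 1 + max(-1, 0) = 1
  height(48) = 1 + max(-1, -1) = 0
  height(46) = 1 + max(1, 0) = 2
  height(35) = 1 + max(3, 2) = 4
Height = 4


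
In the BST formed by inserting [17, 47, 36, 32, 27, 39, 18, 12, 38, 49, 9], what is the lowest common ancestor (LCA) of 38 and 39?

Tree insertion order: [17, 47, 36, 32, 27, 39, 18, 12, 38, 49, 9]
Tree (level-order array): [17, 12, 47, 9, None, 36, 49, None, None, 32, 39, None, None, 27, None, 38, None, 18]
In a BST, the LCA of p=38, q=39 is the first node v on the
root-to-leaf path with p <= v <= q (go left if both < v, right if both > v).
Walk from root:
  at 17: both 38 and 39 > 17, go right
  at 47: both 38 and 39 < 47, go left
  at 36: both 38 and 39 > 36, go right
  at 39: 38 <= 39 <= 39, this is the LCA
LCA = 39


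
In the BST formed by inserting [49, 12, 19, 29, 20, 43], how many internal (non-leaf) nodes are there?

Tree built from: [49, 12, 19, 29, 20, 43]
Tree (level-order array): [49, 12, None, None, 19, None, 29, 20, 43]
Rule: An internal node has at least one child.
Per-node child counts:
  node 49: 1 child(ren)
  node 12: 1 child(ren)
  node 19: 1 child(ren)
  node 29: 2 child(ren)
  node 20: 0 child(ren)
  node 43: 0 child(ren)
Matching nodes: [49, 12, 19, 29]
Count of internal (non-leaf) nodes: 4


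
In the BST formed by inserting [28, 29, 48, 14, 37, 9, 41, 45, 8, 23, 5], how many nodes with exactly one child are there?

Tree built from: [28, 29, 48, 14, 37, 9, 41, 45, 8, 23, 5]
Tree (level-order array): [28, 14, 29, 9, 23, None, 48, 8, None, None, None, 37, None, 5, None, None, 41, None, None, None, 45]
Rule: These are nodes with exactly 1 non-null child.
Per-node child counts:
  node 28: 2 child(ren)
  node 14: 2 child(ren)
  node 9: 1 child(ren)
  node 8: 1 child(ren)
  node 5: 0 child(ren)
  node 23: 0 child(ren)
  node 29: 1 child(ren)
  node 48: 1 child(ren)
  node 37: 1 child(ren)
  node 41: 1 child(ren)
  node 45: 0 child(ren)
Matching nodes: [9, 8, 29, 48, 37, 41]
Count of nodes with exactly one child: 6


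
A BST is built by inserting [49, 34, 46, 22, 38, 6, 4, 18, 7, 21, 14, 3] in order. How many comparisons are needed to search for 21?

Search path for 21: 49 -> 34 -> 22 -> 6 -> 18 -> 21
Found: True
Comparisons: 6


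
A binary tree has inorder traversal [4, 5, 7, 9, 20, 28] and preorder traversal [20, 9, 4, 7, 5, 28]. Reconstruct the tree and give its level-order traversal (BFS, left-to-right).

Inorder:  [4, 5, 7, 9, 20, 28]
Preorder: [20, 9, 4, 7, 5, 28]
Algorithm: preorder visits root first, so consume preorder in order;
for each root, split the current inorder slice at that value into
left-subtree inorder and right-subtree inorder, then recurse.
Recursive splits:
  root=20; inorder splits into left=[4, 5, 7, 9], right=[28]
  root=9; inorder splits into left=[4, 5, 7], right=[]
  root=4; inorder splits into left=[], right=[5, 7]
  root=7; inorder splits into left=[5], right=[]
  root=5; inorder splits into left=[], right=[]
  root=28; inorder splits into left=[], right=[]
Reconstructed level-order: [20, 9, 28, 4, 7, 5]


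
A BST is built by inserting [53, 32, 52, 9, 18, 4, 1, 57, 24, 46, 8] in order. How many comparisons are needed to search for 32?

Search path for 32: 53 -> 32
Found: True
Comparisons: 2


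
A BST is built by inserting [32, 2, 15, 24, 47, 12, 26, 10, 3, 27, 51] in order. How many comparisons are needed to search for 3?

Search path for 3: 32 -> 2 -> 15 -> 12 -> 10 -> 3
Found: True
Comparisons: 6


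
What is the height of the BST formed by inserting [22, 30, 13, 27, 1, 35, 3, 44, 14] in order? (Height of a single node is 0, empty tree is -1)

Insertion order: [22, 30, 13, 27, 1, 35, 3, 44, 14]
Tree (level-order array): [22, 13, 30, 1, 14, 27, 35, None, 3, None, None, None, None, None, 44]
Compute height bottom-up (empty subtree = -1):
  height(3) = 1 + max(-1, -1) = 0
  height(1) = 1 + max(-1, 0) = 1
  height(14) = 1 + max(-1, -1) = 0
  height(13) = 1 + max(1, 0) = 2
  height(27) = 1 + max(-1, -1) = 0
  height(44) = 1 + max(-1, -1) = 0
  height(35) = 1 + max(-1, 0) = 1
  height(30) = 1 + max(0, 1) = 2
  height(22) = 1 + max(2, 2) = 3
Height = 3


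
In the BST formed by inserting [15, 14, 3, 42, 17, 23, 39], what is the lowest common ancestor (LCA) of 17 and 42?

Tree insertion order: [15, 14, 3, 42, 17, 23, 39]
Tree (level-order array): [15, 14, 42, 3, None, 17, None, None, None, None, 23, None, 39]
In a BST, the LCA of p=17, q=42 is the first node v on the
root-to-leaf path with p <= v <= q (go left if both < v, right if both > v).
Walk from root:
  at 15: both 17 and 42 > 15, go right
  at 42: 17 <= 42 <= 42, this is the LCA
LCA = 42


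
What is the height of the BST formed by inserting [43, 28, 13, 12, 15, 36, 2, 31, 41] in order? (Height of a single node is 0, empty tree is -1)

Insertion order: [43, 28, 13, 12, 15, 36, 2, 31, 41]
Tree (level-order array): [43, 28, None, 13, 36, 12, 15, 31, 41, 2]
Compute height bottom-up (empty subtree = -1):
  height(2) = 1 + max(-1, -1) = 0
  height(12) = 1 + max(0, -1) = 1
  height(15) = 1 + max(-1, -1) = 0
  height(13) = 1 + max(1, 0) = 2
  height(31) = 1 + max(-1, -1) = 0
  height(41) = 1 + max(-1, -1) = 0
  height(36) = 1 + max(0, 0) = 1
  height(28) = 1 + max(2, 1) = 3
  height(43) = 1 + max(3, -1) = 4
Height = 4


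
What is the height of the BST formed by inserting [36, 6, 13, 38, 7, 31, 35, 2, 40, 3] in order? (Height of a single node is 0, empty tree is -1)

Insertion order: [36, 6, 13, 38, 7, 31, 35, 2, 40, 3]
Tree (level-order array): [36, 6, 38, 2, 13, None, 40, None, 3, 7, 31, None, None, None, None, None, None, None, 35]
Compute height bottom-up (empty subtree = -1):
  height(3) = 1 + max(-1, -1) = 0
  height(2) = 1 + max(-1, 0) = 1
  height(7) = 1 + max(-1, -1) = 0
  height(35) = 1 + max(-1, -1) = 0
  height(31) = 1 + max(-1, 0) = 1
  height(13) = 1 + max(0, 1) = 2
  height(6) = 1 + max(1, 2) = 3
  height(40) = 1 + max(-1, -1) = 0
  height(38) = 1 + max(-1, 0) = 1
  height(36) = 1 + max(3, 1) = 4
Height = 4


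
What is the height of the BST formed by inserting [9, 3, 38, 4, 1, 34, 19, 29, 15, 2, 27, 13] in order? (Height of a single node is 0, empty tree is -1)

Insertion order: [9, 3, 38, 4, 1, 34, 19, 29, 15, 2, 27, 13]
Tree (level-order array): [9, 3, 38, 1, 4, 34, None, None, 2, None, None, 19, None, None, None, 15, 29, 13, None, 27]
Compute height bottom-up (empty subtree = -1):
  height(2) = 1 + max(-1, -1) = 0
  height(1) = 1 + max(-1, 0) = 1
  height(4) = 1 + max(-1, -1) = 0
  height(3) = 1 + max(1, 0) = 2
  height(13) = 1 + max(-1, -1) = 0
  height(15) = 1 + max(0, -1) = 1
  height(27) = 1 + max(-1, -1) = 0
  height(29) = 1 + max(0, -1) = 1
  height(19) = 1 + max(1, 1) = 2
  height(34) = 1 + max(2, -1) = 3
  height(38) = 1 + max(3, -1) = 4
  height(9) = 1 + max(2, 4) = 5
Height = 5


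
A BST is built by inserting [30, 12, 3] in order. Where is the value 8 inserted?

Starting tree (level order): [30, 12, None, 3]
Insertion path: 30 -> 12 -> 3
Result: insert 8 as right child of 3
Final tree (level order): [30, 12, None, 3, None, None, 8]


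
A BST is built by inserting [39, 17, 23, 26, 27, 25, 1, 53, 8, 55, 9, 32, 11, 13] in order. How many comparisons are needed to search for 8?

Search path for 8: 39 -> 17 -> 1 -> 8
Found: True
Comparisons: 4


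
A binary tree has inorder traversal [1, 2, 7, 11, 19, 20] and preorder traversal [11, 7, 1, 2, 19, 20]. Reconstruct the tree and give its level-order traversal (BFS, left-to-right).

Inorder:  [1, 2, 7, 11, 19, 20]
Preorder: [11, 7, 1, 2, 19, 20]
Algorithm: preorder visits root first, so consume preorder in order;
for each root, split the current inorder slice at that value into
left-subtree inorder and right-subtree inorder, then recurse.
Recursive splits:
  root=11; inorder splits into left=[1, 2, 7], right=[19, 20]
  root=7; inorder splits into left=[1, 2], right=[]
  root=1; inorder splits into left=[], right=[2]
  root=2; inorder splits into left=[], right=[]
  root=19; inorder splits into left=[], right=[20]
  root=20; inorder splits into left=[], right=[]
Reconstructed level-order: [11, 7, 19, 1, 20, 2]


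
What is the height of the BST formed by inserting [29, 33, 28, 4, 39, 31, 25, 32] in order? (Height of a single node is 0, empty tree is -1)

Insertion order: [29, 33, 28, 4, 39, 31, 25, 32]
Tree (level-order array): [29, 28, 33, 4, None, 31, 39, None, 25, None, 32]
Compute height bottom-up (empty subtree = -1):
  height(25) = 1 + max(-1, -1) = 0
  height(4) = 1 + max(-1, 0) = 1
  height(28) = 1 + max(1, -1) = 2
  height(32) = 1 + max(-1, -1) = 0
  height(31) = 1 + max(-1, 0) = 1
  height(39) = 1 + max(-1, -1) = 0
  height(33) = 1 + max(1, 0) = 2
  height(29) = 1 + max(2, 2) = 3
Height = 3


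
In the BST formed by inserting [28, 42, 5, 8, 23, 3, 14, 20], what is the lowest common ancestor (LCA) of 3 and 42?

Tree insertion order: [28, 42, 5, 8, 23, 3, 14, 20]
Tree (level-order array): [28, 5, 42, 3, 8, None, None, None, None, None, 23, 14, None, None, 20]
In a BST, the LCA of p=3, q=42 is the first node v on the
root-to-leaf path with p <= v <= q (go left if both < v, right if both > v).
Walk from root:
  at 28: 3 <= 28 <= 42, this is the LCA
LCA = 28


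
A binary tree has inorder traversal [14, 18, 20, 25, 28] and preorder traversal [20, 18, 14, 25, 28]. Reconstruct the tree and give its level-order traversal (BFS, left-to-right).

Inorder:  [14, 18, 20, 25, 28]
Preorder: [20, 18, 14, 25, 28]
Algorithm: preorder visits root first, so consume preorder in order;
for each root, split the current inorder slice at that value into
left-subtree inorder and right-subtree inorder, then recurse.
Recursive splits:
  root=20; inorder splits into left=[14, 18], right=[25, 28]
  root=18; inorder splits into left=[14], right=[]
  root=14; inorder splits into left=[], right=[]
  root=25; inorder splits into left=[], right=[28]
  root=28; inorder splits into left=[], right=[]
Reconstructed level-order: [20, 18, 25, 14, 28]


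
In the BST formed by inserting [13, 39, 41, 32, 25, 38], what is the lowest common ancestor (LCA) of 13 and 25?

Tree insertion order: [13, 39, 41, 32, 25, 38]
Tree (level-order array): [13, None, 39, 32, 41, 25, 38]
In a BST, the LCA of p=13, q=25 is the first node v on the
root-to-leaf path with p <= v <= q (go left if both < v, right if both > v).
Walk from root:
  at 13: 13 <= 13 <= 25, this is the LCA
LCA = 13


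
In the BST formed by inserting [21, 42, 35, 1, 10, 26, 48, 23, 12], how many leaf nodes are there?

Tree built from: [21, 42, 35, 1, 10, 26, 48, 23, 12]
Tree (level-order array): [21, 1, 42, None, 10, 35, 48, None, 12, 26, None, None, None, None, None, 23]
Rule: A leaf has 0 children.
Per-node child counts:
  node 21: 2 child(ren)
  node 1: 1 child(ren)
  node 10: 1 child(ren)
  node 12: 0 child(ren)
  node 42: 2 child(ren)
  node 35: 1 child(ren)
  node 26: 1 child(ren)
  node 23: 0 child(ren)
  node 48: 0 child(ren)
Matching nodes: [12, 23, 48]
Count of leaf nodes: 3


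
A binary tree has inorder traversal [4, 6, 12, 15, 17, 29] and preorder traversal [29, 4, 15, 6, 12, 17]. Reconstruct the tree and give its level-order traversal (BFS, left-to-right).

Inorder:  [4, 6, 12, 15, 17, 29]
Preorder: [29, 4, 15, 6, 12, 17]
Algorithm: preorder visits root first, so consume preorder in order;
for each root, split the current inorder slice at that value into
left-subtree inorder and right-subtree inorder, then recurse.
Recursive splits:
  root=29; inorder splits into left=[4, 6, 12, 15, 17], right=[]
  root=4; inorder splits into left=[], right=[6, 12, 15, 17]
  root=15; inorder splits into left=[6, 12], right=[17]
  root=6; inorder splits into left=[], right=[12]
  root=12; inorder splits into left=[], right=[]
  root=17; inorder splits into left=[], right=[]
Reconstructed level-order: [29, 4, 15, 6, 17, 12]


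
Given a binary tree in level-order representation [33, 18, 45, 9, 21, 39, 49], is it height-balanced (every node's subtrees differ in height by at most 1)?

Tree (level-order array): [33, 18, 45, 9, 21, 39, 49]
Definition: a tree is height-balanced if, at every node, |h(left) - h(right)| <= 1 (empty subtree has height -1).
Bottom-up per-node check:
  node 9: h_left=-1, h_right=-1, diff=0 [OK], height=0
  node 21: h_left=-1, h_right=-1, diff=0 [OK], height=0
  node 18: h_left=0, h_right=0, diff=0 [OK], height=1
  node 39: h_left=-1, h_right=-1, diff=0 [OK], height=0
  node 49: h_left=-1, h_right=-1, diff=0 [OK], height=0
  node 45: h_left=0, h_right=0, diff=0 [OK], height=1
  node 33: h_left=1, h_right=1, diff=0 [OK], height=2
All nodes satisfy the balance condition.
Result: Balanced


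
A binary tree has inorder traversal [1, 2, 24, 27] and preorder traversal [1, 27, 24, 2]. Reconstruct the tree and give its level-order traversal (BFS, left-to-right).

Inorder:  [1, 2, 24, 27]
Preorder: [1, 27, 24, 2]
Algorithm: preorder visits root first, so consume preorder in order;
for each root, split the current inorder slice at that value into
left-subtree inorder and right-subtree inorder, then recurse.
Recursive splits:
  root=1; inorder splits into left=[], right=[2, 24, 27]
  root=27; inorder splits into left=[2, 24], right=[]
  root=24; inorder splits into left=[2], right=[]
  root=2; inorder splits into left=[], right=[]
Reconstructed level-order: [1, 27, 24, 2]


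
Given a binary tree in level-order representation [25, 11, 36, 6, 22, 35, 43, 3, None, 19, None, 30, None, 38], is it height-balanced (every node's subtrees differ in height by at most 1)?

Tree (level-order array): [25, 11, 36, 6, 22, 35, 43, 3, None, 19, None, 30, None, 38]
Definition: a tree is height-balanced if, at every node, |h(left) - h(right)| <= 1 (empty subtree has height -1).
Bottom-up per-node check:
  node 3: h_left=-1, h_right=-1, diff=0 [OK], height=0
  node 6: h_left=0, h_right=-1, diff=1 [OK], height=1
  node 19: h_left=-1, h_right=-1, diff=0 [OK], height=0
  node 22: h_left=0, h_right=-1, diff=1 [OK], height=1
  node 11: h_left=1, h_right=1, diff=0 [OK], height=2
  node 30: h_left=-1, h_right=-1, diff=0 [OK], height=0
  node 35: h_left=0, h_right=-1, diff=1 [OK], height=1
  node 38: h_left=-1, h_right=-1, diff=0 [OK], height=0
  node 43: h_left=0, h_right=-1, diff=1 [OK], height=1
  node 36: h_left=1, h_right=1, diff=0 [OK], height=2
  node 25: h_left=2, h_right=2, diff=0 [OK], height=3
All nodes satisfy the balance condition.
Result: Balanced


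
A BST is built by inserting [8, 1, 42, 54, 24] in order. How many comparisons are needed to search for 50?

Search path for 50: 8 -> 42 -> 54
Found: False
Comparisons: 3


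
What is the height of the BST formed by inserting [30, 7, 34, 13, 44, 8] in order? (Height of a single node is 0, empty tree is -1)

Insertion order: [30, 7, 34, 13, 44, 8]
Tree (level-order array): [30, 7, 34, None, 13, None, 44, 8]
Compute height bottom-up (empty subtree = -1):
  height(8) = 1 + max(-1, -1) = 0
  height(13) = 1 + max(0, -1) = 1
  height(7) = 1 + max(-1, 1) = 2
  height(44) = 1 + max(-1, -1) = 0
  height(34) = 1 + max(-1, 0) = 1
  height(30) = 1 + max(2, 1) = 3
Height = 3


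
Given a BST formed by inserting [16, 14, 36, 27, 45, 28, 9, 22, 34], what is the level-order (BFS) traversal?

Tree insertion order: [16, 14, 36, 27, 45, 28, 9, 22, 34]
Tree (level-order array): [16, 14, 36, 9, None, 27, 45, None, None, 22, 28, None, None, None, None, None, 34]
BFS from the root, enqueuing left then right child of each popped node:
  queue [16] -> pop 16, enqueue [14, 36], visited so far: [16]
  queue [14, 36] -> pop 14, enqueue [9], visited so far: [16, 14]
  queue [36, 9] -> pop 36, enqueue [27, 45], visited so far: [16, 14, 36]
  queue [9, 27, 45] -> pop 9, enqueue [none], visited so far: [16, 14, 36, 9]
  queue [27, 45] -> pop 27, enqueue [22, 28], visited so far: [16, 14, 36, 9, 27]
  queue [45, 22, 28] -> pop 45, enqueue [none], visited so far: [16, 14, 36, 9, 27, 45]
  queue [22, 28] -> pop 22, enqueue [none], visited so far: [16, 14, 36, 9, 27, 45, 22]
  queue [28] -> pop 28, enqueue [34], visited so far: [16, 14, 36, 9, 27, 45, 22, 28]
  queue [34] -> pop 34, enqueue [none], visited so far: [16, 14, 36, 9, 27, 45, 22, 28, 34]
Result: [16, 14, 36, 9, 27, 45, 22, 28, 34]


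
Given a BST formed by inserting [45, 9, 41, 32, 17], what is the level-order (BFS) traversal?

Tree insertion order: [45, 9, 41, 32, 17]
Tree (level-order array): [45, 9, None, None, 41, 32, None, 17]
BFS from the root, enqueuing left then right child of each popped node:
  queue [45] -> pop 45, enqueue [9], visited so far: [45]
  queue [9] -> pop 9, enqueue [41], visited so far: [45, 9]
  queue [41] -> pop 41, enqueue [32], visited so far: [45, 9, 41]
  queue [32] -> pop 32, enqueue [17], visited so far: [45, 9, 41, 32]
  queue [17] -> pop 17, enqueue [none], visited so far: [45, 9, 41, 32, 17]
Result: [45, 9, 41, 32, 17]


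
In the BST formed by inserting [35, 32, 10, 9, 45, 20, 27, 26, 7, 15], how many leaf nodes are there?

Tree built from: [35, 32, 10, 9, 45, 20, 27, 26, 7, 15]
Tree (level-order array): [35, 32, 45, 10, None, None, None, 9, 20, 7, None, 15, 27, None, None, None, None, 26]
Rule: A leaf has 0 children.
Per-node child counts:
  node 35: 2 child(ren)
  node 32: 1 child(ren)
  node 10: 2 child(ren)
  node 9: 1 child(ren)
  node 7: 0 child(ren)
  node 20: 2 child(ren)
  node 15: 0 child(ren)
  node 27: 1 child(ren)
  node 26: 0 child(ren)
  node 45: 0 child(ren)
Matching nodes: [7, 15, 26, 45]
Count of leaf nodes: 4


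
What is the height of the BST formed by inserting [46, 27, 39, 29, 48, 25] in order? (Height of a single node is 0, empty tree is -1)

Insertion order: [46, 27, 39, 29, 48, 25]
Tree (level-order array): [46, 27, 48, 25, 39, None, None, None, None, 29]
Compute height bottom-up (empty subtree = -1):
  height(25) = 1 + max(-1, -1) = 0
  height(29) = 1 + max(-1, -1) = 0
  height(39) = 1 + max(0, -1) = 1
  height(27) = 1 + max(0, 1) = 2
  height(48) = 1 + max(-1, -1) = 0
  height(46) = 1 + max(2, 0) = 3
Height = 3


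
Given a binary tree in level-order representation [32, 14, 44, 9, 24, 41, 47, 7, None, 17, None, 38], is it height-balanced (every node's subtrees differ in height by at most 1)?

Tree (level-order array): [32, 14, 44, 9, 24, 41, 47, 7, None, 17, None, 38]
Definition: a tree is height-balanced if, at every node, |h(left) - h(right)| <= 1 (empty subtree has height -1).
Bottom-up per-node check:
  node 7: h_left=-1, h_right=-1, diff=0 [OK], height=0
  node 9: h_left=0, h_right=-1, diff=1 [OK], height=1
  node 17: h_left=-1, h_right=-1, diff=0 [OK], height=0
  node 24: h_left=0, h_right=-1, diff=1 [OK], height=1
  node 14: h_left=1, h_right=1, diff=0 [OK], height=2
  node 38: h_left=-1, h_right=-1, diff=0 [OK], height=0
  node 41: h_left=0, h_right=-1, diff=1 [OK], height=1
  node 47: h_left=-1, h_right=-1, diff=0 [OK], height=0
  node 44: h_left=1, h_right=0, diff=1 [OK], height=2
  node 32: h_left=2, h_right=2, diff=0 [OK], height=3
All nodes satisfy the balance condition.
Result: Balanced


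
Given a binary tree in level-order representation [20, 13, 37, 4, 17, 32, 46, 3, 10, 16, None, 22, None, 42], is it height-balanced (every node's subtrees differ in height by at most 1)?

Tree (level-order array): [20, 13, 37, 4, 17, 32, 46, 3, 10, 16, None, 22, None, 42]
Definition: a tree is height-balanced if, at every node, |h(left) - h(right)| <= 1 (empty subtree has height -1).
Bottom-up per-node check:
  node 3: h_left=-1, h_right=-1, diff=0 [OK], height=0
  node 10: h_left=-1, h_right=-1, diff=0 [OK], height=0
  node 4: h_left=0, h_right=0, diff=0 [OK], height=1
  node 16: h_left=-1, h_right=-1, diff=0 [OK], height=0
  node 17: h_left=0, h_right=-1, diff=1 [OK], height=1
  node 13: h_left=1, h_right=1, diff=0 [OK], height=2
  node 22: h_left=-1, h_right=-1, diff=0 [OK], height=0
  node 32: h_left=0, h_right=-1, diff=1 [OK], height=1
  node 42: h_left=-1, h_right=-1, diff=0 [OK], height=0
  node 46: h_left=0, h_right=-1, diff=1 [OK], height=1
  node 37: h_left=1, h_right=1, diff=0 [OK], height=2
  node 20: h_left=2, h_right=2, diff=0 [OK], height=3
All nodes satisfy the balance condition.
Result: Balanced


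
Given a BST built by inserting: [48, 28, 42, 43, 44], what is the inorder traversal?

Tree insertion order: [48, 28, 42, 43, 44]
Tree (level-order array): [48, 28, None, None, 42, None, 43, None, 44]
Inorder traversal: [28, 42, 43, 44, 48]


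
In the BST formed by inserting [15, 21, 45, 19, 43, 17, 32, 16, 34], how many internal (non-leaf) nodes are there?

Tree built from: [15, 21, 45, 19, 43, 17, 32, 16, 34]
Tree (level-order array): [15, None, 21, 19, 45, 17, None, 43, None, 16, None, 32, None, None, None, None, 34]
Rule: An internal node has at least one child.
Per-node child counts:
  node 15: 1 child(ren)
  node 21: 2 child(ren)
  node 19: 1 child(ren)
  node 17: 1 child(ren)
  node 16: 0 child(ren)
  node 45: 1 child(ren)
  node 43: 1 child(ren)
  node 32: 1 child(ren)
  node 34: 0 child(ren)
Matching nodes: [15, 21, 19, 17, 45, 43, 32]
Count of internal (non-leaf) nodes: 7


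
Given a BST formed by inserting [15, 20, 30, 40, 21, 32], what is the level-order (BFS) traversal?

Tree insertion order: [15, 20, 30, 40, 21, 32]
Tree (level-order array): [15, None, 20, None, 30, 21, 40, None, None, 32]
BFS from the root, enqueuing left then right child of each popped node:
  queue [15] -> pop 15, enqueue [20], visited so far: [15]
  queue [20] -> pop 20, enqueue [30], visited so far: [15, 20]
  queue [30] -> pop 30, enqueue [21, 40], visited so far: [15, 20, 30]
  queue [21, 40] -> pop 21, enqueue [none], visited so far: [15, 20, 30, 21]
  queue [40] -> pop 40, enqueue [32], visited so far: [15, 20, 30, 21, 40]
  queue [32] -> pop 32, enqueue [none], visited so far: [15, 20, 30, 21, 40, 32]
Result: [15, 20, 30, 21, 40, 32]


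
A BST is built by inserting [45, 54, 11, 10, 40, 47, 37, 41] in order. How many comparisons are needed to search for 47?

Search path for 47: 45 -> 54 -> 47
Found: True
Comparisons: 3


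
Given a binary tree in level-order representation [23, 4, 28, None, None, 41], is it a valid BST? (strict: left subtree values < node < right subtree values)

Level-order array: [23, 4, 28, None, None, 41]
Validate using subtree bounds (lo, hi): at each node, require lo < value < hi,
then recurse left with hi=value and right with lo=value.
Preorder trace (stopping at first violation):
  at node 23 with bounds (-inf, +inf): OK
  at node 4 with bounds (-inf, 23): OK
  at node 28 with bounds (23, +inf): OK
  at node 41 with bounds (23, 28): VIOLATION
Node 41 violates its bound: not (23 < 41 < 28).
Result: Not a valid BST


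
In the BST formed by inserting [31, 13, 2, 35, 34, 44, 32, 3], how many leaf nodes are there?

Tree built from: [31, 13, 2, 35, 34, 44, 32, 3]
Tree (level-order array): [31, 13, 35, 2, None, 34, 44, None, 3, 32]
Rule: A leaf has 0 children.
Per-node child counts:
  node 31: 2 child(ren)
  node 13: 1 child(ren)
  node 2: 1 child(ren)
  node 3: 0 child(ren)
  node 35: 2 child(ren)
  node 34: 1 child(ren)
  node 32: 0 child(ren)
  node 44: 0 child(ren)
Matching nodes: [3, 32, 44]
Count of leaf nodes: 3


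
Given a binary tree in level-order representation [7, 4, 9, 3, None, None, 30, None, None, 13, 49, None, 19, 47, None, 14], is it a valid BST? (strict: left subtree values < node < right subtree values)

Level-order array: [7, 4, 9, 3, None, None, 30, None, None, 13, 49, None, 19, 47, None, 14]
Validate using subtree bounds (lo, hi): at each node, require lo < value < hi,
then recurse left with hi=value and right with lo=value.
Preorder trace (stopping at first violation):
  at node 7 with bounds (-inf, +inf): OK
  at node 4 with bounds (-inf, 7): OK
  at node 3 with bounds (-inf, 4): OK
  at node 9 with bounds (7, +inf): OK
  at node 30 with bounds (9, +inf): OK
  at node 13 with bounds (9, 30): OK
  at node 19 with bounds (13, 30): OK
  at node 14 with bounds (13, 19): OK
  at node 49 with bounds (30, +inf): OK
  at node 47 with bounds (30, 49): OK
No violation found at any node.
Result: Valid BST


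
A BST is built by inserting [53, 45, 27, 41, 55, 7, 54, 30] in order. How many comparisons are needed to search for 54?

Search path for 54: 53 -> 55 -> 54
Found: True
Comparisons: 3


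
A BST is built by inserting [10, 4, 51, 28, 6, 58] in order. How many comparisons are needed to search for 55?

Search path for 55: 10 -> 51 -> 58
Found: False
Comparisons: 3


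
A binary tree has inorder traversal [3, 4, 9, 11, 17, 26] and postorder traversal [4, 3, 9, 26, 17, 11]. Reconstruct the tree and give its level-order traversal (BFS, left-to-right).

Inorder:   [3, 4, 9, 11, 17, 26]
Postorder: [4, 3, 9, 26, 17, 11]
Algorithm: postorder visits root last, so walk postorder right-to-left;
each value is the root of the current inorder slice — split it at that
value, recurse on the right subtree first, then the left.
Recursive splits:
  root=11; inorder splits into left=[3, 4, 9], right=[17, 26]
  root=17; inorder splits into left=[], right=[26]
  root=26; inorder splits into left=[], right=[]
  root=9; inorder splits into left=[3, 4], right=[]
  root=3; inorder splits into left=[], right=[4]
  root=4; inorder splits into left=[], right=[]
Reconstructed level-order: [11, 9, 17, 3, 26, 4]
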